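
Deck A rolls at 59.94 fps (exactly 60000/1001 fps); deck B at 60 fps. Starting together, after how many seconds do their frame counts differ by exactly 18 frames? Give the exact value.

The gap grows by |60 − 60000/1001| = 60/1001 frames per second.
Time for a 18-frame gap: 18 ÷ (60/1001) = 300.3 s.

300.3 seconds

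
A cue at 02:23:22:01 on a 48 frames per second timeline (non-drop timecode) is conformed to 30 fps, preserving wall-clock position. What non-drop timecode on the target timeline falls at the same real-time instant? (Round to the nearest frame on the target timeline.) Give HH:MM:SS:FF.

Source frame index: (2×3600 + 23×60 + 22) × 48 + 1 = 412897.
Real time: 412897 / (48) = 412897/48 s.
Target frame: (412897/48) × (30) = 2064485/8 ≈ 258060.625 → 258061.
At 30 labels/s: frame 258061 → 02:23:22:01.

02:23:22:01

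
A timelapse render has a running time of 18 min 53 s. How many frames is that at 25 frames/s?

18 min 53 s = 1133 s.
Frames = 1133 × 25 = 28325.

28325 frames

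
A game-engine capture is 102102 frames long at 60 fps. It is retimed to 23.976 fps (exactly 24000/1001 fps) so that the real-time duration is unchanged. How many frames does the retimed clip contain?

40800 frames

Target frames = source frames × (target rate / source rate) = 102102 × (24000/1001)/(60) = 102102 × 400/1001 = 40800.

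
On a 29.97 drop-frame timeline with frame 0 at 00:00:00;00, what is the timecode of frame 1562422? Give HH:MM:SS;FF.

14:28:52;26

Ten DF minutes hold 17982 frames, so frame 1562422 lies in block 86 (frames 1546452–1564433) with 15970 frames into that block.
The block's first minute is 1800 frames and the rest 1798 each; 15970 frames reaches minute 8, so 86 × 18 + 8 × 2 = 1564 labels have been skipped so far.
Adding those back, label number 1562422 + 1564 = 1563986 at 30 labels/s is 52132 s + 26 f = 14 h 28 min 52 s frame 26, i.e. 14:28:52;26.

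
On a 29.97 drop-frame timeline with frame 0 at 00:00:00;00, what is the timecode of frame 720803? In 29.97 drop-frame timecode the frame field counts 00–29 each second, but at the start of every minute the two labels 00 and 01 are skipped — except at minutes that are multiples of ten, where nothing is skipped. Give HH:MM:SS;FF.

06:40:50;23

Ten DF minutes hold 17982 frames, so frame 720803 lies in block 40 (frames 719280–737261) with 1523 frames into that block.
The block's first minute is 1800 frames and the rest 1798 each; 1523 frames reaches minute 0, so 40 × 18 + 0 × 2 = 720 labels have been skipped so far.
Adding those back, label number 720803 + 720 = 721523 at 30 labels/s is 24050 s + 23 f = 6 h 40 min 50 s frame 23, i.e. 06:40:50;23.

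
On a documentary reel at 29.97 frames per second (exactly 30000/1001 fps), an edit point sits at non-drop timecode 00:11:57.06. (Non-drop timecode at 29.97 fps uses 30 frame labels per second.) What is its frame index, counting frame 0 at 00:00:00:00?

Total seconds to the label: (0 × 3600 + 11 × 60 + 57) = 717.
Frame index = 717 × 30 + 6 = 21516.

frame 21516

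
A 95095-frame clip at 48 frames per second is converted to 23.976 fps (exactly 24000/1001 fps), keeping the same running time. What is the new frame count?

Target frames = source frames × (target rate / source rate) = 95095 × (24000/1001)/(48) = 95095 × 500/1001 = 47500.

47500 frames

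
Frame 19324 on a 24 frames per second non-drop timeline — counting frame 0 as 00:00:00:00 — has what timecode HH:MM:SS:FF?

19324 ÷ 24 = 805 full seconds, remainder 4 frames.
805 s = 0 h 13 min 25 s.
Timecode: 00:13:25:04.

00:13:25:04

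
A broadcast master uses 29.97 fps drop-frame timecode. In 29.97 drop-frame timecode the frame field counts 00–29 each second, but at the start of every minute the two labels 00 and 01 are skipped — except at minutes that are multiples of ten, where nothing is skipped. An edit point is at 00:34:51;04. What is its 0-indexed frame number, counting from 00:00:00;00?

As if non-drop at 30 labels/s: (0 × 3600 + 34 × 60 + 51) × 30 + 4 = 62734.
Minute boundaries passed: 34; those not divisible by 10: 34 − 3 = 31; dropped labels = 2 × 31 = 62.
Actual frame index = 62734 − 62 = 62672.

62672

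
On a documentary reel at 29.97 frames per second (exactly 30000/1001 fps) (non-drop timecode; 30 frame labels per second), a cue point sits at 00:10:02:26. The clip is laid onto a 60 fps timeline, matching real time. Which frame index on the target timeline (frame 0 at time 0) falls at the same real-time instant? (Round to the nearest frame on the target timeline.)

frame 36208

Source frame index: (0×3600 + 10×60 + 2) × 30 + 26 = 18086.
Real time: 18086 / (30000/1001) = 9052043/15000 s.
Target frame: (9052043/15000) × (60) = 9052043/250 ≈ 36208.172 → 36208.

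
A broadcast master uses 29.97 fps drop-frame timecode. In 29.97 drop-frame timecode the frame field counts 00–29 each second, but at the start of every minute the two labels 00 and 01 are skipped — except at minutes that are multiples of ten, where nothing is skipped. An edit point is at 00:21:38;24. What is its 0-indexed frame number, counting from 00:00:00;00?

38926

As if non-drop at 30 labels/s: (0 × 3600 + 21 × 60 + 38) × 30 + 24 = 38964.
Minute boundaries passed: 21; those not divisible by 10: 21 − 2 = 19; dropped labels = 2 × 19 = 38.
Actual frame index = 38964 − 38 = 38926.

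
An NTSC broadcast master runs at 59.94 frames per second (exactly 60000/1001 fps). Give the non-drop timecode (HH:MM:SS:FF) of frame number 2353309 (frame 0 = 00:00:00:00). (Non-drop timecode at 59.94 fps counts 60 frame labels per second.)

10:53:41:49

2353309 ÷ 60 = 39221 full seconds, remainder 49 frames.
39221 s = 10 h 53 min 41 s.
Timecode: 10:53:41:49.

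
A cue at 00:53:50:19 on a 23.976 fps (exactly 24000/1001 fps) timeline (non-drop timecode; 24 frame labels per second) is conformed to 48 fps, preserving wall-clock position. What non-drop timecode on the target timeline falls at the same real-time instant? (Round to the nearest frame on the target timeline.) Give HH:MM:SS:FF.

00:53:54:01

Source frame index: (0×3600 + 53×60 + 50) × 24 + 19 = 77539.
Real time: 77539 / (24000/1001) = 77616539/24000 s.
Target frame: (77616539/24000) × (48) = 77616539/500 ≈ 155233.078 → 155233.
At 48 labels/s: frame 155233 → 00:53:54:01.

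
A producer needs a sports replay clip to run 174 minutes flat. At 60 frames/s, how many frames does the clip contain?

626400 frames

174 min = 10440 s.
Frames = 10440 × 60 = 626400.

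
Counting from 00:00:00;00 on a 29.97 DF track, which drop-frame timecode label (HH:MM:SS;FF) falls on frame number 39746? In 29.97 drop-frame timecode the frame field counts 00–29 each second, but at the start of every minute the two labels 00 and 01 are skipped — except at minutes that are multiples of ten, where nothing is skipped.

Each 10-minute DF block holds 10 × 60 × 30 − 9 × 2 = 17982 frames. 39746 ÷ 17982 → 2 full blocks, remainder 3782.
Within the partial block the first minute is 1800 frames and each further minute 1798, so 2 further minute boundaries passed. Total skipped labels = 18 × 2 + 2 × 2 = 40.
Non-drop label index = 39746 + 40 = 39786; at 30 labels/s that is 00:22:06:06, i.e. DF 00:22:06;06.

00:22:06;06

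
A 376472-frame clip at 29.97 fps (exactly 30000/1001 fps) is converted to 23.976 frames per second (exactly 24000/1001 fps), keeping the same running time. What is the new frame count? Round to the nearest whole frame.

Frames at target rate = 376472 × (24000/1001) / (30000/1001) = 1505888/5 ≈ 301177.600.
Nearest whole frame: 301178.

301178 frames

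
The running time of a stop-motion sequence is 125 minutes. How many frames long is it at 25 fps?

187500 frames

125 min = 7500 s.
Frames = 7500 × 25 = 187500.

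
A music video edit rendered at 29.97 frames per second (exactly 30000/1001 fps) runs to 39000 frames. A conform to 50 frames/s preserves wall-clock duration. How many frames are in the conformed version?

Target frames = source frames × (target rate / source rate) = 39000 × (50)/(30000/1001) = 39000 × 1001/600 = 65065.

65065 frames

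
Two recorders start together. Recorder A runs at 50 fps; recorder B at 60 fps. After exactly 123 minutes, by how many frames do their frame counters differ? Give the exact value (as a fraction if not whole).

73800 frames

123 min = 7380 s.
A emits 50 × 7380 = 369000 frames; B emits 60 × 7380 = 442800.
Difference = 73800 frames; B is ahead of A.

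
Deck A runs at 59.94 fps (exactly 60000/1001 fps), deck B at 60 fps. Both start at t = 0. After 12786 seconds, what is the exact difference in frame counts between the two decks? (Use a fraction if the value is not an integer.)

A emits 60000/1001 × 12786 = 767160000/1001 frames; B emits 60 × 12786 = 767160.
Difference = 767160/1001 frames (≈ 766.3936); B is ahead of A.

767160/1001 frames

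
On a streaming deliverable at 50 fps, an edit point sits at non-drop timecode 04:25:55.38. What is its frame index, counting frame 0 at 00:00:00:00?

Total seconds to the label: (4 × 3600 + 25 × 60 + 55) = 15955.
Frame index = 15955 × 50 + 38 = 797788.

797788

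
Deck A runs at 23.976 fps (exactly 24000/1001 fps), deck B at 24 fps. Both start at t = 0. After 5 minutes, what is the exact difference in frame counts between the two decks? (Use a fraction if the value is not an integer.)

5 min = 300 s.
A emits 24000/1001 × 300 = 7200000/1001 frames; B emits 24 × 300 = 7200.
Difference = 7200/1001 frames (≈ 7.1928); B is ahead of A.

7200/1001 frames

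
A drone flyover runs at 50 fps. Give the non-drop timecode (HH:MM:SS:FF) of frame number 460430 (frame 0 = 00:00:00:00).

460430 ÷ 50 = 9208 full seconds, remainder 30 frames.
9208 s = 2 h 33 min 28 s.
Timecode: 02:33:28:30.

02:33:28:30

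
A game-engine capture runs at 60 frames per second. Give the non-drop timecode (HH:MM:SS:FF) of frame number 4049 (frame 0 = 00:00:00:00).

00:01:07:29

4049 ÷ 60 = 67 full seconds, remainder 29 frames.
67 s = 0 h 1 min 7 s.
Timecode: 00:01:07:29.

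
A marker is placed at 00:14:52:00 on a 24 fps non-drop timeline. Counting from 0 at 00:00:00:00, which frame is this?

Total seconds to the label: (0 × 3600 + 14 × 60 + 52) = 892.
Frame index = 892 × 24 + 0 = 21408.

21408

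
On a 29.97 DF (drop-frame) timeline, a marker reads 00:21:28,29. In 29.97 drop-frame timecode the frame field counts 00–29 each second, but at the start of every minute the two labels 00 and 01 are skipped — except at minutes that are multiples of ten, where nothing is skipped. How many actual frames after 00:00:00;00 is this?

As if non-drop at 30 labels/s: (0 × 3600 + 21 × 60 + 28) × 30 + 29 = 38669.
Minute boundaries passed: 21; those not divisible by 10: 21 − 2 = 19; dropped labels = 2 × 19 = 38.
Actual frame index = 38669 − 38 = 38631.

38631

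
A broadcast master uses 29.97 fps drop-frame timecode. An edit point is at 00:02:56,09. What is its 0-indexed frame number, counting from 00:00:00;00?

5285

Complete 10-minute blocks: 0, each 17982 frames → 0.
Remaining 2 whole minutes in the current block: 1800 + 1 × 1798 = 3598 frames.
Within the current minute: 56 × 30 + 9 − 2 = 1687 (labels ;00/;01 skipped at this minute). Total = 0 + 3598 + 1687 = 5285.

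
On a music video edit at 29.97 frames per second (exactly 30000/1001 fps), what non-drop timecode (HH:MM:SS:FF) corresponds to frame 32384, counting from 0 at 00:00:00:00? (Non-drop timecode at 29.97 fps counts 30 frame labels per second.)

32384 ÷ 30 = 1079 full seconds, remainder 14 frames.
1079 s = 0 h 17 min 59 s.
Timecode: 00:17:59:14.

00:17:59:14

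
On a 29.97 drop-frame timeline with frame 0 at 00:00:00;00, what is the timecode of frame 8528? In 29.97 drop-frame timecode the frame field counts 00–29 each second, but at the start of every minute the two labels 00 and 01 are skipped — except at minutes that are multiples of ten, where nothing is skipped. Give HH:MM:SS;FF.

00:04:44;16

Ten DF minutes hold 17982 frames, so frame 8528 lies in block 0 (frames 0–17981) with 8528 frames into that block.
The block's first minute is 1800 frames and the rest 1798 each; 8528 frames reaches minute 4, so 0 × 18 + 4 × 2 = 8 labels have been skipped so far.
Adding those back, label number 8528 + 8 = 8536 at 30 labels/s is 284 s + 16 f = 0 h 4 min 44 s frame 16, i.e. 00:04:44;16.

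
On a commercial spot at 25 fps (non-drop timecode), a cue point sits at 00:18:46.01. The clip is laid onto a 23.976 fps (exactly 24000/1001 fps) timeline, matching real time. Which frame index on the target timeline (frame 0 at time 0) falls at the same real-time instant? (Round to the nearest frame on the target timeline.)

Source frame index: (0×3600 + 18×60 + 46) × 25 + 1 = 28151.
Real time: 28151 / (25) = 28151/25 s.
Target frame: (28151/25) × (24000/1001) = 27024960/1001 ≈ 26997.962 → 26998.

frame 26998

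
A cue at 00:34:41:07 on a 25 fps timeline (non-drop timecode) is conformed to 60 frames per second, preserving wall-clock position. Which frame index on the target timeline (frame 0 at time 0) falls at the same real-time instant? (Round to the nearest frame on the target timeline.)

Source frame index: (0×3600 + 34×60 + 41) × 25 + 7 = 52032.
Real time: 52032 / (25) = 52032/25 s.
Target frame: (52032/25) × (60) = 624384/5 ≈ 124876.800 → 124877.

frame 124877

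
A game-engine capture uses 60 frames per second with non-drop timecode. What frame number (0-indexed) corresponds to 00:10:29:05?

Total seconds to the label: (0 × 3600 + 10 × 60 + 29) = 629.
Frame index = 629 × 60 + 5 = 37745.

37745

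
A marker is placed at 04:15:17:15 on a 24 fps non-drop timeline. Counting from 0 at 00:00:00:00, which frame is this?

Total seconds to the label: (4 × 3600 + 15 × 60 + 17) = 15317.
Frame index = 15317 × 24 + 15 = 367623.

367623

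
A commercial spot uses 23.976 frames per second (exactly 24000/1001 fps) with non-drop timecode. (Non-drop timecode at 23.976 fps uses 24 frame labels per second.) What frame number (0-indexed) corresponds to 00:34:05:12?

Total seconds to the label: (0 × 3600 + 34 × 60 + 5) = 2045.
Frame index = 2045 × 24 + 12 = 49092.

frame 49092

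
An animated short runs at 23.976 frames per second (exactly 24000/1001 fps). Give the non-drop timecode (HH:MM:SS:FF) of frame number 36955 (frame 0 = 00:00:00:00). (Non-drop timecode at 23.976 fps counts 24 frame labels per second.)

36955 ÷ 24 = 1539 full seconds, remainder 19 frames.
1539 s = 0 h 25 min 39 s.
Timecode: 00:25:39:19.

00:25:39:19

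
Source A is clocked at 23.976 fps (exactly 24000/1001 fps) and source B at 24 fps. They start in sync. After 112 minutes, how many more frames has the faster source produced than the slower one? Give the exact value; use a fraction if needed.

112 min = 6720 s.
A emits 24000/1001 × 6720 = 23040000/143 frames; B emits 24 × 6720 = 161280.
Difference = 23040/143 frames (≈ 161.1189); B is ahead of A.

23040/143 frames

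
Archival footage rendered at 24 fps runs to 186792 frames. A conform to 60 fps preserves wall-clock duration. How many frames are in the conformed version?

Target frames = source frames × (target rate / source rate) = 186792 × (60)/(24) = 186792 × 5/2 = 466980.

466980 frames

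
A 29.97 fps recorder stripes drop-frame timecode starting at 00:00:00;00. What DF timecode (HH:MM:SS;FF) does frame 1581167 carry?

Ten DF minutes hold 17982 frames, so frame 1581167 lies in block 87 (frames 1564434–1582415) with 16733 frames into that block.
The block's first minute is 1800 frames and the rest 1798 each; 16733 frames reaches minute 9, so 87 × 18 + 9 × 2 = 1584 labels have been skipped so far.
Adding those back, label number 1581167 + 1584 = 1582751 at 30 labels/s is 52758 s + 11 f = 14 h 39 min 18 s frame 11, i.e. 14:39:18;11.

14:39:18;11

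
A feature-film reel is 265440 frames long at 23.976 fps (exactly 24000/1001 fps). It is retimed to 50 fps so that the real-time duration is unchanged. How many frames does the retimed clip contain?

Target frames = source frames × (target rate / source rate) = 265440 × (50)/(24000/1001) = 265440 × 1001/480 = 553553.

553553 frames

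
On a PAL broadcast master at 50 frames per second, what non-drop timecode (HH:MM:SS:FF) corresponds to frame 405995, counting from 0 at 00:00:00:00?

405995 ÷ 50 = 8119 full seconds, remainder 45 frames.
8119 s = 2 h 15 min 19 s.
Timecode: 02:15:19:45.

02:15:19:45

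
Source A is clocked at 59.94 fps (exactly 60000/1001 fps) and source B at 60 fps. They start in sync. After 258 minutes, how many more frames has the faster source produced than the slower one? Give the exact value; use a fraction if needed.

928800/1001 frames

258 min = 15480 s.
A emits 60000/1001 × 15480 = 928800000/1001 frames; B emits 60 × 15480 = 928800.
Difference = 928800/1001 frames (≈ 927.8721); B is ahead of A.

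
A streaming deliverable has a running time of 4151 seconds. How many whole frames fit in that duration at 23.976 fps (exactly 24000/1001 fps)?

Frames = 4151 × 24000/1001 = 14232000/143 ≈ 99524.4755.
Complete frames: 99524.

99524 frames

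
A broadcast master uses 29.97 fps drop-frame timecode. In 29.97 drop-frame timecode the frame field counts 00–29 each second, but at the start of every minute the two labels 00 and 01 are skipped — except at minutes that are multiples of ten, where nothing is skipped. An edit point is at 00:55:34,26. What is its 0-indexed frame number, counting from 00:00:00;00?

As if non-drop at 30 labels/s: (0 × 3600 + 55 × 60 + 34) × 30 + 26 = 100046.
Minute boundaries passed: 55; those not divisible by 10: 55 − 5 = 50; dropped labels = 2 × 50 = 100.
Actual frame index = 100046 − 100 = 99946.

99946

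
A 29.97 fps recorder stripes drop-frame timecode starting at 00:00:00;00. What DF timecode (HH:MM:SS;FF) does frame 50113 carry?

Each 10-minute DF block holds 10 × 60 × 30 − 9 × 2 = 17982 frames. 50113 ÷ 17982 → 2 full blocks, remainder 14149.
Within the partial block the first minute is 1800 frames and each further minute 1798, so 7 further minute boundaries passed. Total skipped labels = 18 × 2 + 2 × 7 = 50.
Non-drop label index = 50113 + 50 = 50163; at 30 labels/s that is 00:27:52:03, i.e. DF 00:27:52;03.

00:27:52;03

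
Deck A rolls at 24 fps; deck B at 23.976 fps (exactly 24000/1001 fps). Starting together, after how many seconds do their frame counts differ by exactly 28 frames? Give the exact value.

7007/6 seconds

The gap grows by |24000/1001 − 24| = 24/1001 frames per second.
Time for a 28-frame gap: 28 ÷ (24/1001) = 7007/6 s.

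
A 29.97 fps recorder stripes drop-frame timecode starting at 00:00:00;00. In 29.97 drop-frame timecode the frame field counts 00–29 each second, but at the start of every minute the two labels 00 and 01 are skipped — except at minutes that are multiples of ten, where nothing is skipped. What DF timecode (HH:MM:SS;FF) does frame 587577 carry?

Each 10-minute DF block holds 10 × 60 × 30 − 9 × 2 = 17982 frames. 587577 ÷ 17982 → 32 full blocks, remainder 12153.
Within the partial block the first minute is 1800 frames and each further minute 1798, so 6 further minute boundaries passed. Total skipped labels = 18 × 32 + 2 × 6 = 588.
Non-drop label index = 587577 + 588 = 588165; at 30 labels/s that is 05:26:45:15, i.e. DF 05:26:45;15.

05:26:45;15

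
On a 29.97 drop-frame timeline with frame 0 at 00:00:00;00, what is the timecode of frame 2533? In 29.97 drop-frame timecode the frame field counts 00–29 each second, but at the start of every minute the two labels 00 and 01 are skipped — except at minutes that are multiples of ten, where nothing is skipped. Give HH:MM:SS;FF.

00:01:24;15

Ten DF minutes hold 17982 frames, so frame 2533 lies in block 0 (frames 0–17981) with 2533 frames into that block.
The block's first minute is 1800 frames and the rest 1798 each; 2533 frames reaches minute 1, so 0 × 18 + 1 × 2 = 2 labels have been skipped so far.
Adding those back, label number 2533 + 2 = 2535 at 30 labels/s is 84 s + 15 f = 0 h 1 min 24 s frame 15, i.e. 00:01:24;15.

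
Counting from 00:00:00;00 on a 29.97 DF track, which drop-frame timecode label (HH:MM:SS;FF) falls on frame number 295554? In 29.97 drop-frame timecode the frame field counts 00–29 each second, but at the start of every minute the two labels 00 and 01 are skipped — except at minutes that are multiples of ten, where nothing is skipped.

02:44:21;20

Each 10-minute DF block holds 10 × 60 × 30 − 9 × 2 = 17982 frames. 295554 ÷ 17982 → 16 full blocks, remainder 7842.
Within the partial block the first minute is 1800 frames and each further minute 1798, so 4 further minute boundaries passed. Total skipped labels = 18 × 16 + 2 × 4 = 296.
Non-drop label index = 295554 + 296 = 295850; at 30 labels/s that is 02:44:21:20, i.e. DF 02:44:21;20.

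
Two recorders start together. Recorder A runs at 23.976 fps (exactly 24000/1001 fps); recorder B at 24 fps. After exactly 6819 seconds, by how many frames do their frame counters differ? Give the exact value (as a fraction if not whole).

A emits 24000/1001 × 6819 = 163656000/1001 frames; B emits 24 × 6819 = 163656.
Difference = 163656/1001 frames (≈ 163.4925); B is ahead of A.

163656/1001 frames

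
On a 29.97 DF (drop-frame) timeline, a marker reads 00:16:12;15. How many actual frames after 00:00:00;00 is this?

Complete 10-minute blocks: 1, each 17982 frames → 17982.
Remaining 6 whole minutes in the current block: 1800 + 5 × 1798 = 10790 frames.
Within the current minute: 12 × 30 + 15 − 2 = 373 (labels ;00/;01 skipped at this minute). Total = 17982 + 10790 + 373 = 29145.

29145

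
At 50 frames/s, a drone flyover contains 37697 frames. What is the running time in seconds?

Running time = 37697 / (50) = 753.94 s.

753.94 seconds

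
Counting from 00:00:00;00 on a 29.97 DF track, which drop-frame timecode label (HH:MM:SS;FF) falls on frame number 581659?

Ten DF minutes hold 17982 frames, so frame 581659 lies in block 32 (frames 575424–593405) with 6235 frames into that block.
The block's first minute is 1800 frames and the rest 1798 each; 6235 frames reaches minute 3, so 32 × 18 + 3 × 2 = 582 labels have been skipped so far.
Adding those back, label number 581659 + 582 = 582241 at 30 labels/s is 19408 s + 1 f = 5 h 23 min 28 s frame 1, i.e. 05:23:28;01.

05:23:28;01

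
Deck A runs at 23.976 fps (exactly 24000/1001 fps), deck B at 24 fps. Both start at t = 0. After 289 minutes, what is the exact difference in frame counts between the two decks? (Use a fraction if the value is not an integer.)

289 min = 17340 s.
A emits 24000/1001 × 17340 = 416160000/1001 frames; B emits 24 × 17340 = 416160.
Difference = 416160/1001 frames (≈ 415.7443); B is ahead of A.

416160/1001 frames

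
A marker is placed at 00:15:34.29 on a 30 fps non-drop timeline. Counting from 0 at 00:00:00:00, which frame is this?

Total seconds to the label: (0 × 3600 + 15 × 60 + 34) = 934.
Frame index = 934 × 30 + 29 = 28049.

frame 28049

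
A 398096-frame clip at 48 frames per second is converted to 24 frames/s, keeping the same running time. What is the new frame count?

Target frames = source frames × (target rate / source rate) = 398096 × (24)/(48) = 398096 × 1/2 = 199048.

199048 frames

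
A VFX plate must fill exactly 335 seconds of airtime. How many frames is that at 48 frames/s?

16080 frames

Frames = 335 × 48 = 16080.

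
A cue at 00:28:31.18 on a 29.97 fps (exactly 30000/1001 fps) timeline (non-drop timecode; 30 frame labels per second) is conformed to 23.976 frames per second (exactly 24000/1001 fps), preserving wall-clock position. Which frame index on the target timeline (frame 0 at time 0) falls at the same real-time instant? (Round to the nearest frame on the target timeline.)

Source frame index: (0×3600 + 28×60 + 31) × 30 + 18 = 51348.
Real time: 51348 / (30000/1001) = 4283279/2500 s.
Target frame: (4283279/2500) × (24000/1001) = 205392/5 ≈ 41078.400 → 41078.

frame 41078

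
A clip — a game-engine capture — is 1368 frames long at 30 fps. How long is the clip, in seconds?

45.6 seconds

Running time = 1368 / (30) = 45.6 s.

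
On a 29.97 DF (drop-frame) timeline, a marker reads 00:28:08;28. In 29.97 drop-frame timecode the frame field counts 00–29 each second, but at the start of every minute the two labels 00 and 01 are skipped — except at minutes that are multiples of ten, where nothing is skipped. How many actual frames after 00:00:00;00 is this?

50616

As if non-drop at 30 labels/s: (0 × 3600 + 28 × 60 + 8) × 30 + 28 = 50668.
Minute boundaries passed: 28; those not divisible by 10: 28 − 2 = 26; dropped labels = 2 × 26 = 52.
Actual frame index = 50668 − 52 = 50616.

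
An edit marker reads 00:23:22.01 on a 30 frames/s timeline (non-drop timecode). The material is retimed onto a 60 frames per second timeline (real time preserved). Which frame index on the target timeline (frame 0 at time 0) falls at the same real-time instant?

Source frame index: (0×3600 + 23×60 + 22) × 30 + 1 = 42061.
Real time: 42061 / (30) = 42061/30 s.
Target frame: (42061/30) × (60) = 84122.

frame 84122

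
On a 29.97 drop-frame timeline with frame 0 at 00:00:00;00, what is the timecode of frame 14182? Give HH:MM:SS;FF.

Each 10-minute DF block holds 10 × 60 × 30 − 9 × 2 = 17982 frames. 14182 ÷ 17982 → 0 full blocks, remainder 14182.
Within the partial block the first minute is 1800 frames and each further minute 1798, so 7 further minute boundaries passed. Total skipped labels = 18 × 0 + 2 × 7 = 14.
Non-drop label index = 14182 + 14 = 14196; at 30 labels/s that is 00:07:53:06, i.e. DF 00:07:53;06.

00:07:53;06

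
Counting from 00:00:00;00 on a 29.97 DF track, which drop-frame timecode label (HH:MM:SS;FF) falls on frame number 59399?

Each 10-minute DF block holds 10 × 60 × 30 − 9 × 2 = 17982 frames. 59399 ÷ 17982 → 3 full blocks, remainder 5453.
Within the partial block the first minute is 1800 frames and each further minute 1798, so 3 further minute boundaries passed. Total skipped labels = 18 × 3 + 2 × 3 = 60.
Non-drop label index = 59399 + 60 = 59459; at 30 labels/s that is 00:33:01:29, i.e. DF 00:33:01;29.

00:33:01;29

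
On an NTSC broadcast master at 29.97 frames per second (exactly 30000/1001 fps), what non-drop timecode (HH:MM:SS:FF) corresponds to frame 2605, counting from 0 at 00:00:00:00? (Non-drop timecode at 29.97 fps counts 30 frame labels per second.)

2605 ÷ 30 = 86 full seconds, remainder 25 frames.
86 s = 0 h 1 min 26 s.
Timecode: 00:01:26:25.

00:01:26:25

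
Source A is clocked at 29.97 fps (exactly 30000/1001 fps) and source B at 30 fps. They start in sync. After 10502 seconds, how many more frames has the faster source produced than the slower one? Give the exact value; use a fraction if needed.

315060/1001 frames

A emits 30000/1001 × 10502 = 315060000/1001 frames; B emits 30 × 10502 = 315060.
Difference = 315060/1001 frames (≈ 314.7453); B is ahead of A.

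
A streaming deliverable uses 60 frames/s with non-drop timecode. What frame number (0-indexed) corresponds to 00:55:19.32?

199172

Total seconds to the label: (0 × 3600 + 55 × 60 + 19) = 3319.
Frame index = 3319 × 60 + 32 = 199172.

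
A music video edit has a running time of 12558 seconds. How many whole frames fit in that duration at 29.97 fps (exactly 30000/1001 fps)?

Frames = 12558 × 30000/1001 = 4140000/11 ≈ 376363.6364.
Complete frames: 376363.

376363 frames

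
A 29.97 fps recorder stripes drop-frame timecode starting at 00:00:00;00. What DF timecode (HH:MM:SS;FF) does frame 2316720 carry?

Each 10-minute DF block holds 10 × 60 × 30 − 9 × 2 = 17982 frames. 2316720 ÷ 17982 → 128 full blocks, remainder 15024.
Within the partial block the first minute is 1800 frames and each further minute 1798, so 8 further minute boundaries passed. Total skipped labels = 18 × 128 + 2 × 8 = 2320.
Non-drop label index = 2316720 + 2320 = 2319040; at 30 labels/s that is 21:28:21:10, i.e. DF 21:28:21;10.

21:28:21;10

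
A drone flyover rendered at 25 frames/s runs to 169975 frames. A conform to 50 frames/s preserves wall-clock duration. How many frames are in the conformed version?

Target frames = source frames × (target rate / source rate) = 169975 × (50)/(25) = 169975 × 2 = 339950.

339950 frames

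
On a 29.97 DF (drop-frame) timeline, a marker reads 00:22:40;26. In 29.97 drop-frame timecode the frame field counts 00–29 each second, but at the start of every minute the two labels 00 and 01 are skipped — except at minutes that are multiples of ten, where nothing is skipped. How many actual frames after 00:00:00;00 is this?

As if non-drop at 30 labels/s: (0 × 3600 + 22 × 60 + 40) × 30 + 26 = 40826.
Minute boundaries passed: 22; those not divisible by 10: 22 − 2 = 20; dropped labels = 2 × 20 = 40.
Actual frame index = 40826 − 40 = 40786.

40786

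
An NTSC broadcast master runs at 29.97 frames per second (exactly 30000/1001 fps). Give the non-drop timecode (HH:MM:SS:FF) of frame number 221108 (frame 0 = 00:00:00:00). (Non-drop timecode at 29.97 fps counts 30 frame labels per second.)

221108 ÷ 30 = 7370 full seconds, remainder 8 frames.
7370 s = 2 h 2 min 50 s.
Timecode: 02:02:50:08.

02:02:50:08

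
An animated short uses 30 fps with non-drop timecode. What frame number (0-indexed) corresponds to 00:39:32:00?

Total seconds to the label: (0 × 3600 + 39 × 60 + 32) = 2372.
Frame index = 2372 × 30 + 0 = 71160.

71160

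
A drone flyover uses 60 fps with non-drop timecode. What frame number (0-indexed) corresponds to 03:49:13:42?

Total seconds to the label: (3 × 3600 + 49 × 60 + 13) = 13753.
Frame index = 13753 × 60 + 42 = 825222.

825222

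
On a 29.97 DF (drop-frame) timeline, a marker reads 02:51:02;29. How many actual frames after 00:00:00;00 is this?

307581

Complete 10-minute blocks: 17, each 17982 frames → 305694.
Remaining 1 whole minute in the current block: 1800 + 0 × 1798 = 1800 frames.
Within the current minute: 2 × 30 + 29 − 2 = 87 (labels ;00/;01 skipped at this minute). Total = 305694 + 1800 + 87 = 307581.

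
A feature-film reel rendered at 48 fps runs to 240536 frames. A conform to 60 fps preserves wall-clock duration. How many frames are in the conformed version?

300670 frames

Target frames = source frames × (target rate / source rate) = 240536 × (60)/(48) = 240536 × 5/4 = 300670.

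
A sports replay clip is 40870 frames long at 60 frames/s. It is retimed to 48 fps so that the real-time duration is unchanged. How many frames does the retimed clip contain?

32696 frames

Target frames = source frames × (target rate / source rate) = 40870 × (48)/(60) = 40870 × 4/5 = 32696.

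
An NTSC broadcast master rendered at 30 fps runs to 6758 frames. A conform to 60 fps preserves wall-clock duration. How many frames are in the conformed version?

13516 frames

Target frames = source frames × (target rate / source rate) = 6758 × (60)/(30) = 6758 × 2 = 13516.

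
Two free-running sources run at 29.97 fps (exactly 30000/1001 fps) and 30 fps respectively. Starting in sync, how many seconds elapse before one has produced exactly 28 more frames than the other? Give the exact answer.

14014/15 seconds

The gap grows by |30 − 30000/1001| = 30/1001 frames per second.
Time for a 28-frame gap: 28 ÷ (30/1001) = 14014/15 s.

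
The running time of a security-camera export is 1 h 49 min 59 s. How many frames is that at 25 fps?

164975 frames

1 h 49 min 59 s = 6599 s.
Frames = 6599 × 25 = 164975.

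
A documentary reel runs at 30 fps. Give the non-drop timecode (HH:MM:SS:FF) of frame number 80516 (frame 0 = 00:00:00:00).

00:44:43:26

80516 ÷ 30 = 2683 full seconds, remainder 26 frames.
2683 s = 0 h 44 min 43 s.
Timecode: 00:44:43:26.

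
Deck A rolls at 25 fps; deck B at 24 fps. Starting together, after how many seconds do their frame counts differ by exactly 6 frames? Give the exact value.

The gap grows by |24 − 25| = 1 frame per second.
Time for a 6-frame gap: 6 ÷ (1) = 6 s.

6 seconds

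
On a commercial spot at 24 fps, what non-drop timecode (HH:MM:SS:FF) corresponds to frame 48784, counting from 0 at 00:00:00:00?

00:33:52:16

48784 ÷ 24 = 2032 full seconds, remainder 16 frames.
2032 s = 0 h 33 min 52 s.
Timecode: 00:33:52:16.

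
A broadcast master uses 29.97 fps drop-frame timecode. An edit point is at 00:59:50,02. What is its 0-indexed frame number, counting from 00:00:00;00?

Complete 10-minute blocks: 5, each 17982 frames → 89910.
Remaining 9 whole minutes in the current block: 1800 + 8 × 1798 = 16184 frames.
Within the current minute: 50 × 30 + 2 − 2 = 1500 (labels ;00/;01 skipped at this minute). Total = 89910 + 16184 + 1500 = 107594.

107594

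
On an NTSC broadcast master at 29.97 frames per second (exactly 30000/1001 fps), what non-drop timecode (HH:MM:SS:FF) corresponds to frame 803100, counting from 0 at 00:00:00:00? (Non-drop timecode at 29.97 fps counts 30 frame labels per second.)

803100 ÷ 30 = 26770 full seconds, remainder 0 frames.
26770 s = 7 h 26 min 10 s.
Timecode: 07:26:10:00.

07:26:10:00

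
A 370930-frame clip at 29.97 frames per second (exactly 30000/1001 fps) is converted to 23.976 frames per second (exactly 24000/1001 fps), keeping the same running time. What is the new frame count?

Target frames = source frames × (target rate / source rate) = 370930 × (24000/1001)/(30000/1001) = 370930 × 4/5 = 296744.

296744 frames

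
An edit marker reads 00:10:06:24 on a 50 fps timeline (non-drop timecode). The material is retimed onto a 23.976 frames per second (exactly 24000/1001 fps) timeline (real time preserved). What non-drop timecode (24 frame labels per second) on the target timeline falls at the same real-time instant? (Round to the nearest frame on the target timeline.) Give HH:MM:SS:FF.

Source frame index: (0×3600 + 10×60 + 6) × 50 + 24 = 30324.
Real time: 30324 / (50) = 15162/25 s.
Target frame: (15162/25) × (24000/1001) = 2079360/143 ≈ 14540.979 → 14541.
At 24 labels/s: frame 14541 → 00:10:05:21.

00:10:05:21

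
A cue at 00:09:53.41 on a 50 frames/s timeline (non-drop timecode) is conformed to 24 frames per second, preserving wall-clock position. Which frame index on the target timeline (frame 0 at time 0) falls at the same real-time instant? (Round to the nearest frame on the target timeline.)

Source frame index: (0×3600 + 9×60 + 53) × 50 + 41 = 29691.
Real time: 29691 / (50) = 29691/50 s.
Target frame: (29691/50) × (24) = 356292/25 ≈ 14251.680 → 14252.

frame 14252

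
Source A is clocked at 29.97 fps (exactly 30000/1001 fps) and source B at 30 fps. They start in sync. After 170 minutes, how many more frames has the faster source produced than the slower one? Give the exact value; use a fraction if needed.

306000/1001 frames

170 min = 10200 s.
A emits 30000/1001 × 10200 = 306000000/1001 frames; B emits 30 × 10200 = 306000.
Difference = 306000/1001 frames (≈ 305.6943); B is ahead of A.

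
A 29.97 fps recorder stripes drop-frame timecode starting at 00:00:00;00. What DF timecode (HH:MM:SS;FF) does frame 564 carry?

00:00:18;24

Ten DF minutes hold 17982 frames, so frame 564 lies in block 0 (frames 0–17981) with 564 frames into that block.
The block's first minute is 1800 frames and the rest 1798 each; 564 frames reaches minute 0, so 0 × 18 + 0 × 2 = 0 labels have been skipped so far.
Adding those back, label number 564 + 0 = 564 at 30 labels/s is 18 s + 24 f = 0 h 0 min 18 s frame 24, i.e. 00:00:18;24.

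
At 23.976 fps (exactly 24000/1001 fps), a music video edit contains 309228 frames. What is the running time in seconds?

Running time = 309228 / (24000/1001) = 12897.3845 s.

12897.3845 seconds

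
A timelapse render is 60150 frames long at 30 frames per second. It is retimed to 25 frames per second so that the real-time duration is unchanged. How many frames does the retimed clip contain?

50125 frames

Target frames = source frames × (target rate / source rate) = 60150 × (25)/(30) = 60150 × 5/6 = 50125.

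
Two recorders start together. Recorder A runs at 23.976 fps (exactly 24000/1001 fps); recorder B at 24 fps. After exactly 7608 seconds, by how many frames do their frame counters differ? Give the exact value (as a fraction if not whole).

182592/1001 frames

A emits 24000/1001 × 7608 = 182592000/1001 frames; B emits 24 × 7608 = 182592.
Difference = 182592/1001 frames (≈ 182.4096); B is ahead of A.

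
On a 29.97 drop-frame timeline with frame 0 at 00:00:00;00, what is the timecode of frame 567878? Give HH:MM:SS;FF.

Each 10-minute DF block holds 10 × 60 × 30 − 9 × 2 = 17982 frames. 567878 ÷ 17982 → 31 full blocks, remainder 10436.
Within the partial block the first minute is 1800 frames and each further minute 1798, so 5 further minute boundaries passed. Total skipped labels = 18 × 31 + 2 × 5 = 568.
Non-drop label index = 567878 + 568 = 568446; at 30 labels/s that is 05:15:48:06, i.e. DF 05:15:48;06.

05:15:48;06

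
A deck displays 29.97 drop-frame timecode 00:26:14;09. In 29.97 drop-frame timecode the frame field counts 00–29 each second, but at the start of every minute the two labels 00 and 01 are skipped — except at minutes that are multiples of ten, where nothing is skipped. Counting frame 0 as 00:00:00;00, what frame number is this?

Complete 10-minute blocks: 2, each 17982 frames → 35964.
Remaining 6 whole minutes in the current block: 1800 + 5 × 1798 = 10790 frames.
Within the current minute: 14 × 30 + 9 − 2 = 427 (labels ;00/;01 skipped at this minute). Total = 35964 + 10790 + 427 = 47181.

47181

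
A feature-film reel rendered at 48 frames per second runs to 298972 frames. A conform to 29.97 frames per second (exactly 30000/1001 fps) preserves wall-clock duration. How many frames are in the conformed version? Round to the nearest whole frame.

Frames at target rate = 298972 × (30000/1001) / (48) = 186857500/1001 ≈ 186670.829.
Nearest whole frame: 186671.

186671 frames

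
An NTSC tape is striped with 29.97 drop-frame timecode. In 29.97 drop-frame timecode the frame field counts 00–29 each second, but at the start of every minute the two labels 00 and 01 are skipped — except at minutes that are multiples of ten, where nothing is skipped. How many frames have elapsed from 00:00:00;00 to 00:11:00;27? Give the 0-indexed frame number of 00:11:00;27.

19807

As if non-drop at 30 labels/s: (0 × 3600 + 11 × 60 + 0) × 30 + 27 = 19827.
Minute boundaries passed: 11; those not divisible by 10: 11 − 1 = 10; dropped labels = 2 × 10 = 20.
Actual frame index = 19827 − 20 = 19807.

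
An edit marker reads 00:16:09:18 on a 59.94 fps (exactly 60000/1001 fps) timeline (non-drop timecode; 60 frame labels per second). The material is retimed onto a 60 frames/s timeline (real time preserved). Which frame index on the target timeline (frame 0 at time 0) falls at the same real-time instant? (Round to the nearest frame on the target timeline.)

frame 58216

Source frame index: (0×3600 + 16×60 + 9) × 60 + 18 = 58158.
Real time: 58158 / (60000/1001) = 9702693/10000 s.
Target frame: (9702693/10000) × (60) = 29108079/500 ≈ 58216.158 → 58216.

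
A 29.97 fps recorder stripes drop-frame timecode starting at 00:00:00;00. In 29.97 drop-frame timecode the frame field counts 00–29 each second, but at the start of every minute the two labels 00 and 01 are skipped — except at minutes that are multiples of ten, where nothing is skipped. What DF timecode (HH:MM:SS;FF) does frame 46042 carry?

Ten DF minutes hold 17982 frames, so frame 46042 lies in block 2 (frames 35964–53945) with 10078 frames into that block.
The block's first minute is 1800 frames and the rest 1798 each; 10078 frames reaches minute 5, so 2 × 18 + 5 × 2 = 46 labels have been skipped so far.
Adding those back, label number 46042 + 46 = 46088 at 30 labels/s is 1536 s + 8 f = 0 h 25 min 36 s frame 8, i.e. 00:25:36;08.

00:25:36;08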